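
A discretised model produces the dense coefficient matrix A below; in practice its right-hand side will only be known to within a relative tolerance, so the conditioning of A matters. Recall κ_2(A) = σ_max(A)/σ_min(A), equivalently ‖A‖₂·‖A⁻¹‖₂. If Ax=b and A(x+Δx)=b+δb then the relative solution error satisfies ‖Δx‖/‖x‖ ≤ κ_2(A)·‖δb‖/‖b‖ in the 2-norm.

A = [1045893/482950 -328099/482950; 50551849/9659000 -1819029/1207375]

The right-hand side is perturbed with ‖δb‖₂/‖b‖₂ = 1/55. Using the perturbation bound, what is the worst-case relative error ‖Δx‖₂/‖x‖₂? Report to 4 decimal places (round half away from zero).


2.1615

M = AᵀA = [17710333161529/552049000000 -645639655059/69006125000; -645639655059/69006125000 94240768381/34503062500]. tr(M)=30749096729/883278400, det(M)=12117361/141324544
char-poly roots: 3481/100 and 87025/35331136
σ_max=√(3481/100)=(59/10), σ_min=√(87025/35331136)=(295/5944) → κ = 118.8800
κ_2(A)·‖δb‖/‖b‖ = 2.1615


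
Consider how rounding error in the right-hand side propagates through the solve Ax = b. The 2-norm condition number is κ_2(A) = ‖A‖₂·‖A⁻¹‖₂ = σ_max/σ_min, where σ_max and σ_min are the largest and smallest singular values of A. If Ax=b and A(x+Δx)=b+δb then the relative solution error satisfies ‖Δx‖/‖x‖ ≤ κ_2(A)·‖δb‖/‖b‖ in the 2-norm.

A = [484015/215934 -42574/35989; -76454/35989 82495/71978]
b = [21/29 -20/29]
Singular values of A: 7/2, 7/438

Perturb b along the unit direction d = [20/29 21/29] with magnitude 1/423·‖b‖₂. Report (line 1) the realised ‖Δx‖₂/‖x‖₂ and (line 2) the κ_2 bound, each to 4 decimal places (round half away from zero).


σ_max = 7/2, σ_min = 7/438
κ = σ_max/σ_min = (7/2)/(7/438) = 219.0000
worst-case relative error ≤ 219.0000 × 1/423 = 0.5177
solve Ax = b  →  x = [0.2521 -0.1345]
2-norm of b is 1.0000; of x, 0.2857
re-solving with b+δb shifts x by Δx of norm 0.1479
relative error = 0.5177
tightness: 0.5177 against a bound of 0.5177; the bound is attained (ratio 1)

0.5177
0.5177


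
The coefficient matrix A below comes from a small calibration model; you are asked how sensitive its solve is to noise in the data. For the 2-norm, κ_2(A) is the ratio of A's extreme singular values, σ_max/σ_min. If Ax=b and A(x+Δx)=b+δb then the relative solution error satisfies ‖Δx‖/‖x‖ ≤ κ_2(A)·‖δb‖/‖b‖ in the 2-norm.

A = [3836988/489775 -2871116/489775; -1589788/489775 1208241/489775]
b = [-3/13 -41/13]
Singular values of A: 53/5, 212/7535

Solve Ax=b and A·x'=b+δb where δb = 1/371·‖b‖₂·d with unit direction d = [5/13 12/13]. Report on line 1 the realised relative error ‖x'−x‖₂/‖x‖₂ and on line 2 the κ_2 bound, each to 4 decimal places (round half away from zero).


largest singular value 53/5, smallest 212/7535
κ_2(A) = (53/5) / (212/7535) = 376.7500
worst-case relative error ≤ 376.7500 × 1/371 = 1.0155
solve Ax = b  →  x = [-63.9009 -85.3585]
‖b‖₂ = 3.1623 and ‖x‖₂ = 106.6274
Δx = A⁻¹·δb where δb = 1/371·3.1623·d; ‖Δx‖ = 0.3030
dividing the unrounded norms, ‖Δx‖/‖x‖ = 0.0028
tightness: 0.0028 against a bound of 1.0155 (unrounded ratio ≈ 0.0028)

0.0028
1.0155


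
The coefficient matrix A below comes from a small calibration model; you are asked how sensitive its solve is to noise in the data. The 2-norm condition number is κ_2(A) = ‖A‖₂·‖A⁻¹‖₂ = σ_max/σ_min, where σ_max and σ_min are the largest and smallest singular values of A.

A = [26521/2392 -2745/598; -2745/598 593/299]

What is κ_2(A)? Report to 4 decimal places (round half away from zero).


AᵀA = [4875289/33856 -507825/8464; -507825/8464 52909/2116]; tr = 5721833/33856, det = 28561/33856
char-poly roots: 169 and 169/33856
so κ_2 = √(169 / (169/33856)) = 184.0000

184.0000


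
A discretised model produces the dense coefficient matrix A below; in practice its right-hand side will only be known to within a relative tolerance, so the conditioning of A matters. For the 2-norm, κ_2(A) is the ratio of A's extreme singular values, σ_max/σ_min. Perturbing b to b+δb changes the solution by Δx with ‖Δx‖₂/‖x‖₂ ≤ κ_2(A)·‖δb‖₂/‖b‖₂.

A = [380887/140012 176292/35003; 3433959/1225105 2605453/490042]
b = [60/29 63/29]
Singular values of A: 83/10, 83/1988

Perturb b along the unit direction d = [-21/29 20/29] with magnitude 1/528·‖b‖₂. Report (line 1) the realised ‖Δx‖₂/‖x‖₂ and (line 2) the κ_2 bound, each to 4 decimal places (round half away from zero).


σ_max = 83/10, σ_min = 83/1988
condition number: (83/10) ÷ (83/1988) = 198.8000
perturbation bound = 198.8000·1/528 = 0.3765
solve Ax = b  →  x = [0.1701 0.3189]
‖b‖ = 3.0000, ‖x‖ = 0.3614
Δx = A⁻¹·δb where δb = 1/528·3.0000·d; ‖Δx‖ = 0.1361
relative error = 0.3765
tightness: 0.3765 against a bound of 0.3765; the bound is attained (ratio 1)

0.3765
0.3765


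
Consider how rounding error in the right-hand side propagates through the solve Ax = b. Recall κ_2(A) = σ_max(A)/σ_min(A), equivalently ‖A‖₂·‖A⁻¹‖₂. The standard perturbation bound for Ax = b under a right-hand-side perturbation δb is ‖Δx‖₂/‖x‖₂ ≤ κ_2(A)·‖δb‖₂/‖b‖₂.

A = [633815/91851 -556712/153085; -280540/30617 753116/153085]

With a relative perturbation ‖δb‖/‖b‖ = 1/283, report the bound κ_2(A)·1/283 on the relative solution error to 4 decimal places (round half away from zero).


0.9546

AᵀA = [65296804625/496270953 -11608116520/165423651; -11608116520/165423651 2063792848/55141217]; tr = 4933584721/29192409, det = 11424400/29192409
char-poly roots: 169 and 67600/29192409
κ_2(A) = √(λ_max/λ_min) = √(169 / (67600/29192409)) = 270.1500
worst-case relative error ≤ 270.1500 × 1/283 = 0.9546


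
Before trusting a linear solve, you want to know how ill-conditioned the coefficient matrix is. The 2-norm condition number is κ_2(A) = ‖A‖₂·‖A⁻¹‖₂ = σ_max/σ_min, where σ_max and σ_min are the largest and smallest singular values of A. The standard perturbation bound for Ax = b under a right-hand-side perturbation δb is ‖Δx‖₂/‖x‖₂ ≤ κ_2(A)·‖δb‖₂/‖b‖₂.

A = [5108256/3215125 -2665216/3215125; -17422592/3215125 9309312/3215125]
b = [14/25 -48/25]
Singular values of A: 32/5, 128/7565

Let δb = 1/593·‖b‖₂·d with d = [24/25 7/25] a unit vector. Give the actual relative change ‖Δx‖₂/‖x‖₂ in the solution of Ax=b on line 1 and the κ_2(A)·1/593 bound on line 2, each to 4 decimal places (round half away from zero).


from the listed singular values, σ₁ = 32/5, σ_n = 128/7565
κ_2(A) = (32/5) / (128/7565) = 378.2500
perturbation bound = 378.2500·1/593 = 0.6379
solve Ax = b  →  x = [0.2757 -0.1471]
2-norm of b is 2.0000; of x, 0.3125
with δb = [0.0032 0.0009], A·Δx = δb → ‖Δx‖ = 0.1993
relative error = 0.6379
tightness: 0.6379 against a bound of 0.6379; the bound is attained (ratio 1)

0.6379
0.6379


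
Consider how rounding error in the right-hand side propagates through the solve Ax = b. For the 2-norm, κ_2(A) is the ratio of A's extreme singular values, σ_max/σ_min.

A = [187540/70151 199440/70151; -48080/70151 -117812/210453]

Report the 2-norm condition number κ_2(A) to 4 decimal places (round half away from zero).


35.4000

M = AᵀA = [22298000/2927521 70120960/8782563; 70120960/8782563 221217424/26347689]. tr(M)=501664/31329, det(M)=6400/31329
solving λ² − 501664/31329·λ + 6400/31329 = 0 gives λ = 16, 400/31329
σ_max=√16=4, σ_min=√(400/31329)=(20/177) → κ = 35.4000


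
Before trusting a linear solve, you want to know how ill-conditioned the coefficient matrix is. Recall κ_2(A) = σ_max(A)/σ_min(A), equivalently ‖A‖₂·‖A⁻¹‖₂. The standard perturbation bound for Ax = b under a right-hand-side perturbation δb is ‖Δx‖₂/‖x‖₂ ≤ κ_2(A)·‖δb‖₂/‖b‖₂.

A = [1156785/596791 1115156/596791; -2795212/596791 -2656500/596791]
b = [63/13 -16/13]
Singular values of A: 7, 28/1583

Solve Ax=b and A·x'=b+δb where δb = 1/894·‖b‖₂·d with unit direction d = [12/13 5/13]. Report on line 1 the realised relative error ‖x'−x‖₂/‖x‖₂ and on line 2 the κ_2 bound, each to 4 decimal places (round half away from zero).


0.0014
0.4427

σ_max = 7, σ_min = 28/1583
κ_2(A) = 7 / (28/1583) = 395.7500
worst-case relative error ≤ 395.7500 × 1/894 = 0.4427
solve Ax = b  →  x = [-155.6502 164.0542]
2-norm of b is 5.0000; of x, 226.1433
re-solving with b+δb shifts x by Δx of norm 0.3162
realised ‖Δx‖/‖x‖ = 0.0014
tightness: 0.0014 against a bound of 0.4427 (unrounded ratio ≈ 0.0032)


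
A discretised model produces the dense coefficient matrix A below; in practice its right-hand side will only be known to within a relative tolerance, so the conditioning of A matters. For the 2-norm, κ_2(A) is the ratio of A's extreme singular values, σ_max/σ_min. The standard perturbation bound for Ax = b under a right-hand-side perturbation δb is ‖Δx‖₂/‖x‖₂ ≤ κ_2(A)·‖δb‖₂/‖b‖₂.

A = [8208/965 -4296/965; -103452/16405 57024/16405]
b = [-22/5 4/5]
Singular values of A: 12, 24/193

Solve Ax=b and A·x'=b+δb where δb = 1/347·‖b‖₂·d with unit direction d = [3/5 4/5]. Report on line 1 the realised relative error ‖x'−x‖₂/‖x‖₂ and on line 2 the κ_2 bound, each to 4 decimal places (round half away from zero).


σ_max = 12, σ_min = 24/193
κ = σ_max/σ_min = 12/(24/193) = 96.5000
worst-case relative error ≤ 96.5000 × 1/347 = 0.2781
solve Ax = b  →  x = [-7.8627 -14.0343]
‖b‖ = 4.4721, ‖x‖ = 16.0868
re-solving with b+δb shifts x by Δx of norm 0.1036
dividing the unrounded norms, ‖Δx‖/‖x‖ = 0.0064
realised/bound (from unrounded values) ≈ 0.0232

0.0064
0.2781


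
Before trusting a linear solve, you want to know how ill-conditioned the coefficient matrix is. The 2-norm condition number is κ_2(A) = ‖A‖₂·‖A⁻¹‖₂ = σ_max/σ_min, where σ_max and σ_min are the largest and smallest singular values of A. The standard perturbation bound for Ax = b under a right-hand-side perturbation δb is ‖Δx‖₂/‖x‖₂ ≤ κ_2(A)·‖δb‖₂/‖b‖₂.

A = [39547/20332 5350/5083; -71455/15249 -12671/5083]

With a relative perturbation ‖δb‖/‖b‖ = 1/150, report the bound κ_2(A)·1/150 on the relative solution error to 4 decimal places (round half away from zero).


AᵀA = [566679049/22014864 12592765/917286; 12592765/917286 1119389/152881]; tr = 2518585/76176, det = 1/144
eigenvalues of AᵀA: λ = (tr ± √(tr²−4·det))/2 = 529/16, 1/4761
so κ_2 = √((529/16) / (1/4761)) = 396.7500
perturbation bound = 396.7500·1/150 = 2.6450

2.6450


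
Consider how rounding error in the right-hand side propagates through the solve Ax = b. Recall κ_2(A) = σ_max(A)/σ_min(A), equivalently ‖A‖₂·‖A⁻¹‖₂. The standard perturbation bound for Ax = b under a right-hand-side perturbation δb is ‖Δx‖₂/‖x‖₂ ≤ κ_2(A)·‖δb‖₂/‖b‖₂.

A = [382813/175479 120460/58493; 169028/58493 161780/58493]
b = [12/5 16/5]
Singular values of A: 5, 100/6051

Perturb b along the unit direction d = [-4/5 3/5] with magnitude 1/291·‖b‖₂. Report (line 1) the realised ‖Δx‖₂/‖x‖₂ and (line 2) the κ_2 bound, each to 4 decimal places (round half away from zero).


σ_max = 5, σ_min = 100/6051
κ_2(A) = 5 / (100/6051) = 302.5500
perturbation bound = 302.5500·1/291 = 1.0397
solve Ax = b  →  x = [0.5793 0.5517]
2-norm of b is 4.0000; of x, 0.8000
with δb = [-0.0110 0.0082], A·Δx = δb → ‖Δx‖ = 0.8318
realised ‖Δx‖/‖x‖ = 1.0397
realised/bound = 1 exactly: the bound is attained for this b and d

1.0397
1.0397


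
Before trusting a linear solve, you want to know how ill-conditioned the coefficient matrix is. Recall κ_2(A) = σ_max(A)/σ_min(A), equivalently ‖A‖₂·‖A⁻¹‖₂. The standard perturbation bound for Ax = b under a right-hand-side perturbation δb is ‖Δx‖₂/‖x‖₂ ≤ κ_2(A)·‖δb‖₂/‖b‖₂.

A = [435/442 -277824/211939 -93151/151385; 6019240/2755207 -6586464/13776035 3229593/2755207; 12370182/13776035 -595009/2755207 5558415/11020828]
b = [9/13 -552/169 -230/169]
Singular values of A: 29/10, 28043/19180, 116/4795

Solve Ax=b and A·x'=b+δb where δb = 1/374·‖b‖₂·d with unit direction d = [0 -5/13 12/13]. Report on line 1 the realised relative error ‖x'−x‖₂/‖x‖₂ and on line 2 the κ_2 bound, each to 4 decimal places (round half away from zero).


0.2324
0.3205

largest singular value 29/10, smallest 116/4795
κ_2(A) = (29/10) / (116/4795) = 119.8750
bound on ‖Δx‖/‖x‖: κ·ε = 119.8750·1/374 = 0.3205
solve Ax = b  →  x = [-0.9128 -0.5909 -1.3263]
2-norm of b is 3.6056; of x, 1.7150
Δx = A⁻¹·δb where δb = 1/374·3.6056·d; ‖Δx‖ = 0.3985
relative error = 0.2324
so the bound overstates the realised error by a factor of ≈ 1.3794 (computed from the unrounded values)


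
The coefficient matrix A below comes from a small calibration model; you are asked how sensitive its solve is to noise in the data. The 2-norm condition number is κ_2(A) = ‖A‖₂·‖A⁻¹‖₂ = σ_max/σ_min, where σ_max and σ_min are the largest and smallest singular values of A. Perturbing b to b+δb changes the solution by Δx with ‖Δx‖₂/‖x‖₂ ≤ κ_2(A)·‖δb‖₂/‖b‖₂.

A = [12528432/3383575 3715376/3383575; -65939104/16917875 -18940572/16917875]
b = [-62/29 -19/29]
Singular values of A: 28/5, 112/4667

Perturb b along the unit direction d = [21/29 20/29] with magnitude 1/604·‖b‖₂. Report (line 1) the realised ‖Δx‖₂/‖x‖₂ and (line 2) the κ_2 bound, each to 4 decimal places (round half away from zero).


largest singular value 28/5, smallest 112/4667
κ = σ_max/σ_min = (28/5)/(112/4667) = 233.3500
bound on ‖Δx‖/‖x‖: κ·ε = 233.3500·1/604 = 0.3863
solve Ax = b  →  x = [23.1636 -80.0557]
‖b‖₂ = 2.2361 and ‖x‖₂ = 83.3395
with δb = [0.0027 0.0026], A·Δx = δb → ‖Δx‖ = 0.1543
relative error = 0.0019
so the bound overstates the realised error by a factor of ≈ 208.7151 (computed from the unrounded values)

0.0019
0.3863


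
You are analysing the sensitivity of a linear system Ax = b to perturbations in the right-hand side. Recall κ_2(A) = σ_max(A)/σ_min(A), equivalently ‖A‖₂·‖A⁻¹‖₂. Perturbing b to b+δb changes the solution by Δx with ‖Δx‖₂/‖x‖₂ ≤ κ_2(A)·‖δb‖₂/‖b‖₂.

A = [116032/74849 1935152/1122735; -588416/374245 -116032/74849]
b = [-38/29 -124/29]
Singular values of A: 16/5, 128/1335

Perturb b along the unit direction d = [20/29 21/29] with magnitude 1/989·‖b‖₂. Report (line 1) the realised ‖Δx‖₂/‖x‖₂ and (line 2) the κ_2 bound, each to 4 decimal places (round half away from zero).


0.0011
0.0337

largest singular value 16/5, smallest 128/1335
κ_2(A) = (16/5) / (128/1335) = 33.3750
bound on ‖Δx‖/‖x‖: κ·ε = 33.3750·1/989 = 0.0337
solve Ax = b  →  x = [30.6412 -28.3190]
2-norm of b is 4.4721; of x, 41.7234
δb = ε·‖b‖·d = [0.0031 0.0033]; solving A·Δx = δb gives ‖Δx‖ = 0.0472
dividing the unrounded norms, ‖Δx‖/‖x‖ = 0.0011
realised/bound (from unrounded values) ≈ 0.0335


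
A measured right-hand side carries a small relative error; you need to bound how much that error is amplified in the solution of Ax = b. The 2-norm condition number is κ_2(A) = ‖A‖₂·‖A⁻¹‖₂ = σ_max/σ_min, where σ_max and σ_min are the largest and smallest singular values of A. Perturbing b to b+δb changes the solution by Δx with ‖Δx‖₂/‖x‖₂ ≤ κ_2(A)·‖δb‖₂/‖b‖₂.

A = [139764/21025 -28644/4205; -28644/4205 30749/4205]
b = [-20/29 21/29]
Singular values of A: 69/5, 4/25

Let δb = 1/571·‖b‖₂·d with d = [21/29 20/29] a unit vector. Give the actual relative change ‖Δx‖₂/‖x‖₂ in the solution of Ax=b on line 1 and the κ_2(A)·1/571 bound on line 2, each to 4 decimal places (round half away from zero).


0.1511
0.1511

from the listed singular values, σ₁ = 69/5, σ_n = 4/25
κ = σ_max/σ_min = (69/5)/(4/25) = 86.2500
bound on ‖Δx‖/‖x‖: κ·ε = 86.2500·1/571 = 0.1511
solve Ax = b  →  x = [-0.0500 0.0525]
‖b‖₂ = 1.0000 and ‖x‖₂ = 0.0725
re-solving with b+δb shifts x by Δx of norm 0.0109
relative error = 0.1511
realised/bound = 1 exactly: the bound is attained for this b and d


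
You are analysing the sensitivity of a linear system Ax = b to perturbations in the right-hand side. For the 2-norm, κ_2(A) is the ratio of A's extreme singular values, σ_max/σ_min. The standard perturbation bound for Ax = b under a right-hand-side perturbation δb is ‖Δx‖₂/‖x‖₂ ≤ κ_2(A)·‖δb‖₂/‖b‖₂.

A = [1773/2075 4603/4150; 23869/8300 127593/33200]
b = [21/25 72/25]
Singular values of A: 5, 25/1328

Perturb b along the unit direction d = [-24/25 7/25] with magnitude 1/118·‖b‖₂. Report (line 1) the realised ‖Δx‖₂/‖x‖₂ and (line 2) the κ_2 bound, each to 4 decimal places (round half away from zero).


from the listed singular values, σ₁ = 5, σ_n = 25/1328
κ = σ_max/σ_min = 5/(25/1328) = 265.6000
κ_2(A)·‖δb‖/‖b‖ = 2.2508
solve Ax = b  →  x = [0.3600 0.4800]
‖b‖ = 3.0000, ‖x‖ = 0.6000
re-solving with b+δb shifts x by Δx of norm 1.3505
realised ‖Δx‖/‖x‖ = 2.2508
realised/bound = 1 exactly: the bound is attained for this b and d

2.2508
2.2508


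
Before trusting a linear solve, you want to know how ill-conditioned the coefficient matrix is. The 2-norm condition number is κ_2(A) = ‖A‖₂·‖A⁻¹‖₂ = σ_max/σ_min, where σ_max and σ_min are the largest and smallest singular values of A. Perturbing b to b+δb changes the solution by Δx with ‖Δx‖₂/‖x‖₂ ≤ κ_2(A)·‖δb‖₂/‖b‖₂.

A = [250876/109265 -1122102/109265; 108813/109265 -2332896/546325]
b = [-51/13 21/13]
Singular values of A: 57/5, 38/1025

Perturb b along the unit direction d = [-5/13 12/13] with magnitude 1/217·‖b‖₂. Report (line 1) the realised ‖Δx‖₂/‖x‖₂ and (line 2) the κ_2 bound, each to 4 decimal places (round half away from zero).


0.0065
1.4171

largest singular value 57/5, smallest 38/1025
κ_2(A) = (57/5) / (38/1025) = 307.5000
perturbation bound = 307.5000·1/217 = 1.4171
solve Ax = b  →  x = [78.8896 18.0199]
2-norm of b is 4.2426; of x, 80.9215
with δb = [-0.0075 0.0180], A·Δx = δb → ‖Δx‖ = 0.5274
dividing the unrounded norms, ‖Δx‖/‖x‖ = 0.0065
tightness: 0.0065 against a bound of 1.4171 (unrounded ratio ≈ 0.0046)


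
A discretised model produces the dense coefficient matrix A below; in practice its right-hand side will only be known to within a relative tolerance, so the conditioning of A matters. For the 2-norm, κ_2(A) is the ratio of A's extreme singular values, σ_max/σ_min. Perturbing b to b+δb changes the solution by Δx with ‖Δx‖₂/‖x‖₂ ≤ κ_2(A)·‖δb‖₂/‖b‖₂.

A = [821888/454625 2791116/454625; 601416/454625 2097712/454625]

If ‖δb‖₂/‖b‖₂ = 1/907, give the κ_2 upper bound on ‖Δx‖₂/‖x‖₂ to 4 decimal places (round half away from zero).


0.3208

AᵀA = [41488043584/8267355625 142223292288/8267355625; 142223292288/8267355625 487628966416/8267355625]; tr = 846587216/13227769, det = 640000/13227769
λ_max, λ_min = (846587216/13227769 ± √716676051205990656/174973872717361)/2 = 64, 10000/13227769
so κ_2 = √(64 / (10000/13227769)) = 290.9600
κ_2(A)·‖δb‖/‖b‖ = 0.3208


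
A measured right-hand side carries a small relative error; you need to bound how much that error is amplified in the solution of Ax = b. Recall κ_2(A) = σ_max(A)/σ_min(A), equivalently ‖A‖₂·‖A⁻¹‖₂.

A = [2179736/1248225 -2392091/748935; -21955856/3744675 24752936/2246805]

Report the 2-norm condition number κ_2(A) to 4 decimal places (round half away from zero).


330.4125

M = AᵀA = [839713366336/22436145369 -4723192321640/67308436107; -4723192321640/67308436107 26568269391625/201925308321]. tr(M)=118081971241/698703489, det(M)=182790400/698703489
λ_max, λ_min = (118081971241/698703489 ± √13942841066999408257681/488186565540773121)/2 = 169, 1081600/698703489
σ_max=√169=13, σ_min=√(1081600/698703489)=(1040/26433) → κ = 330.4125


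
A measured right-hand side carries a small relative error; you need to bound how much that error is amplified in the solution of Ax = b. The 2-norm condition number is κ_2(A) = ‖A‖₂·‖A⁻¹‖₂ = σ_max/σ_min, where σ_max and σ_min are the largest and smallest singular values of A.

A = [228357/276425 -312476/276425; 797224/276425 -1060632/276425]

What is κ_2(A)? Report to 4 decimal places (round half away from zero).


276.4250

M = AᵀA = [1100340841/122257249 -1467067788/122257249; -1467067788/122257249 1956130384/122257249]. tr(M)=3056471225/122257249, det(M)=1000000/122257249
eigenvalues of AᵀA: λ = (tr ± √(tr²−4·det))/2 = 25, 40000/122257249
σ_max=√25=5, σ_min=√(40000/122257249)=(200/11057) → κ = 276.4250


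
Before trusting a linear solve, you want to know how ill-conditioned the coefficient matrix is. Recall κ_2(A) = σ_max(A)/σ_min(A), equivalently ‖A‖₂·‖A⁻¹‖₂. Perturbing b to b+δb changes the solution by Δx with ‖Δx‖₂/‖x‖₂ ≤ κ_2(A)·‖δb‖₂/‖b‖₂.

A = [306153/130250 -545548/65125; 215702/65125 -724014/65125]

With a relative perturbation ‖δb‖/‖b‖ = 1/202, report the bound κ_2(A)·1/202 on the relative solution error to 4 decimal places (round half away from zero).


form AᵀA = [447742513/27144100 -383490954/6786025; -383490954/6786025 1314910228/6786025] with trace 228295337/1085764 and determinant 707281/271441
solving λ² − 228295337/1085764·λ + 707281/271441 = 0 gives λ = 841/4, 3364/271441
so κ_2 = √((841/4) / (3364/271441)) = 130.2500
κ_2(A)·‖δb‖/‖b‖ = 0.6448

0.6448


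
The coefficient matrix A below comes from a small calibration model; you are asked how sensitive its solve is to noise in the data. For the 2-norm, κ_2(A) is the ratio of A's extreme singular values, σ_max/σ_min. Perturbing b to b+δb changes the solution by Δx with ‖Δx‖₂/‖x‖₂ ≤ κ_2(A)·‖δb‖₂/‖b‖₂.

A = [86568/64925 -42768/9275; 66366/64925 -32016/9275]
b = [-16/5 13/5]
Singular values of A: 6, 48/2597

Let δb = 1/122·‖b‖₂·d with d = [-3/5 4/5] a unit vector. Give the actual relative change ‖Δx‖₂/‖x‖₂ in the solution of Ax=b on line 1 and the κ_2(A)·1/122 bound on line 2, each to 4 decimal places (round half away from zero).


0.0084
2.6609

σ_max = 6, σ_min = 48/2597
condition number: 6 ÷ (48/2597) = 324.6250
worst-case relative error ≤ 324.6250 × 1/122 = 2.6609
solve Ax = b  →  x = [207.7133 60.7567]
2-norm of b is 4.1231; of x, 216.4167
Δx = A⁻¹·δb where δb = 1/122·4.1231·d; ‖Δx‖ = 1.8285
relative error = 0.0084
so the bound overstates the realised error by a factor of ≈ 314.9326 (computed from the unrounded values)


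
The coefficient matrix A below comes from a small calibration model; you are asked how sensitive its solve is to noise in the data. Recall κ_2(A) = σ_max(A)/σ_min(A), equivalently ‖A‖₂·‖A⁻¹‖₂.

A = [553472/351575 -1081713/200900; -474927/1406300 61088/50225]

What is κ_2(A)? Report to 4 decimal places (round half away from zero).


M = AᵀA = [3049884433/1176490000 -93353688/10504375; -93353688/10504375 731594833/24010000]. tr(M)=31118425/941192, det(M)=279841/30118144
λ_max, λ_min = (31118425/941192 ± √15130053929169/13841287201)/2 = 529/16, 529/1882384
κ = σ_max/σ_min = (23/4)/(23/1372) = 343.0000

343.0000


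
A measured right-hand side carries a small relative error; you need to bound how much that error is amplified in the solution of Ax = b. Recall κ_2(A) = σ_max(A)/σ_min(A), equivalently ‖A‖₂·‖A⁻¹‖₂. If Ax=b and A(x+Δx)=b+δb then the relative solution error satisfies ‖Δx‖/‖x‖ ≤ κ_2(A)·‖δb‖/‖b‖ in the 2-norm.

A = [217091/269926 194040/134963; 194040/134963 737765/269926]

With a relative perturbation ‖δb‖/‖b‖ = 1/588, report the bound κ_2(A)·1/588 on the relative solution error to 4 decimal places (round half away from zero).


M = AᵀA = [684202729/252110884 320554080/63027721; 320554080/63027721 2404509625/252110884]. tr(M)=5343793/436178, det(M)=60025/3489424
solving λ² − 5343793/436178·λ + 60025/3489424 = 0 gives λ = 49/4, 1225/872356
κ = σ_max/σ_min = (7/2)/(35/934) = 93.4000
κ_2(A)·‖δb‖/‖b‖ = 0.1588

0.1588


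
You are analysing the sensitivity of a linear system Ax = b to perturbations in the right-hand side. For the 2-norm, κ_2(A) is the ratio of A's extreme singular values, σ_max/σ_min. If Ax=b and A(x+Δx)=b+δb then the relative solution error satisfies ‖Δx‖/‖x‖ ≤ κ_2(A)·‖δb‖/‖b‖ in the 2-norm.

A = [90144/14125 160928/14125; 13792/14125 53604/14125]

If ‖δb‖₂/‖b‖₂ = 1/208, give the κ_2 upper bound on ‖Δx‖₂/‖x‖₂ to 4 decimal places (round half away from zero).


0.0679

form AᵀA = [13305856/319225 975744/12769; 975744/12769 46033936/319225] with trace 59339792/319225 and determinant 1368408064/7980625
char-poly roots: 4624/25 and 295936/319225
κ_2(A) = √(λ_max/λ_min) = √((4624/25) / (295936/319225)) = 14.1250
bound on ‖Δx‖/‖x‖: κ·ε = 14.1250·1/208 = 0.0679


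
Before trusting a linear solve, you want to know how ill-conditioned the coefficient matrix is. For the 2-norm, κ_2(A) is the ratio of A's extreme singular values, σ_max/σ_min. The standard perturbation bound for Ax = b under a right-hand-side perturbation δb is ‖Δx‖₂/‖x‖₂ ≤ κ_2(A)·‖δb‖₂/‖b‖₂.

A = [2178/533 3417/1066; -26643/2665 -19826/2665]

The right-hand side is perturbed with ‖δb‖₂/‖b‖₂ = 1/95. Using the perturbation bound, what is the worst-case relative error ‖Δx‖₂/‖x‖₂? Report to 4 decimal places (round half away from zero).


1.1653

AᵀA = [4902021/42025 3676047/42025; 3676047/42025 11030641/168100]; tr = 1225549/6724, det = 18225/6724
λ_max, λ_min = (1225549/6724 ± √1501480171801/45212176)/2 = 729/4, 25/1681
σ_max=√(729/4)=(27/2), σ_min=√(25/1681)=(5/41) → κ = 110.7000
worst-case relative error ≤ 110.7000 × 1/95 = 1.1653


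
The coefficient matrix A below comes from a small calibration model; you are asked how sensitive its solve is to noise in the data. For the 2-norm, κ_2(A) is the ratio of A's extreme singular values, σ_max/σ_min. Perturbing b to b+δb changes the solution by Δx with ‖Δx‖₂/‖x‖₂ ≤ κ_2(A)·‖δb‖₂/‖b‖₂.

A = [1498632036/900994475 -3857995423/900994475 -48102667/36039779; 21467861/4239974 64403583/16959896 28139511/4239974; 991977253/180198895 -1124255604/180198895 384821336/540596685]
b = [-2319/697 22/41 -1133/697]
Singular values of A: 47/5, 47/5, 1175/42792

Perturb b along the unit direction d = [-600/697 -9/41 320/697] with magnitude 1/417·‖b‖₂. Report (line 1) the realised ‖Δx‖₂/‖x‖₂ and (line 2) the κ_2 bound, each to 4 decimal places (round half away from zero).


σ_max = 47/5, σ_min = 1175/42792
κ_2(A) = (47/5) / (1175/42792) = 342.3360
perturbation bound = 342.3360·1/417 = 0.8209
solve Ax = b  →  x = [-42.3283 -31.3473 50.3098]
‖b‖₂ = 3.7417 and ‖x‖₂ = 72.8382
with δb = [-0.0077 -0.0020 0.0041], A·Δx = δb → ‖Δx‖ = 0.3268
relative error = 0.0045
tightness: 0.0045 against a bound of 0.8209 (unrounded ratio ≈ 0.0055)

0.0045
0.8209


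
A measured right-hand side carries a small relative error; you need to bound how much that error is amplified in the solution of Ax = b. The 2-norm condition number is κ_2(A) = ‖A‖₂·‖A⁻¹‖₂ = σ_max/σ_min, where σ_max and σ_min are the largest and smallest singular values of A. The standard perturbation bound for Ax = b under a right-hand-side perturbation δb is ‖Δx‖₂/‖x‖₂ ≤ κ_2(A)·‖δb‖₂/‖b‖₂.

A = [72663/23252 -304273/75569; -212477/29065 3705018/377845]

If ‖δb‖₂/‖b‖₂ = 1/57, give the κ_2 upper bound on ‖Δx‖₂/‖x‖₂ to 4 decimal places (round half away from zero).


2.5496

AᵀA = [854341397689/13516387600 -284743012563/3379096900; -284743012563/3379096900 94921360021/844774225]; tr = 94923326321/540655504, det = 197262025/135163876
solving λ² − 94923326321/540655504·λ + 197262025/135163876 = 0 gives λ = 2809/16, 280900/33790969
κ_2(A) = √(λ_max/λ_min) = √((2809/16) / (280900/33790969)) = 145.3250
bound on ‖Δx‖/‖x‖: κ·ε = 145.3250·1/57 = 2.5496


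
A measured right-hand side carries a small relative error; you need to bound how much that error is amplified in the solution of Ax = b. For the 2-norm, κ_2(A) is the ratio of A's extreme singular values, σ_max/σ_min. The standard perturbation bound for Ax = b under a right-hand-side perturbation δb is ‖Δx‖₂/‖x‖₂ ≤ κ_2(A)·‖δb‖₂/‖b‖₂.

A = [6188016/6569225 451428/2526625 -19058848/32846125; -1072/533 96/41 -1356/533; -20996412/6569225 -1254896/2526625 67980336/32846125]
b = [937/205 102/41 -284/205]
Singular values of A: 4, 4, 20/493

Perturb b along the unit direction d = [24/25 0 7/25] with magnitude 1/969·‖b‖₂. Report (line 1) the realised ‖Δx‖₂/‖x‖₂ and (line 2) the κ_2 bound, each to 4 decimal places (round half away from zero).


0.0014
0.1018

largest singular value 4, smallest 20/493
κ_2(A) = 4 / (20/493) = 98.6000
perturbation bound = 98.6000·1/969 = 0.1018
solve Ax = b  →  x = [22.9846 79.3300 53.8631]
‖b‖₂ = 5.3852 and ‖x‖₂ = 98.6041
re-solving with b+δb shifts x by Δx of norm 0.1370
realised ‖Δx‖/‖x‖ = 0.0014
tightness: 0.0014 against a bound of 0.1018 (unrounded ratio ≈ 0.0137)


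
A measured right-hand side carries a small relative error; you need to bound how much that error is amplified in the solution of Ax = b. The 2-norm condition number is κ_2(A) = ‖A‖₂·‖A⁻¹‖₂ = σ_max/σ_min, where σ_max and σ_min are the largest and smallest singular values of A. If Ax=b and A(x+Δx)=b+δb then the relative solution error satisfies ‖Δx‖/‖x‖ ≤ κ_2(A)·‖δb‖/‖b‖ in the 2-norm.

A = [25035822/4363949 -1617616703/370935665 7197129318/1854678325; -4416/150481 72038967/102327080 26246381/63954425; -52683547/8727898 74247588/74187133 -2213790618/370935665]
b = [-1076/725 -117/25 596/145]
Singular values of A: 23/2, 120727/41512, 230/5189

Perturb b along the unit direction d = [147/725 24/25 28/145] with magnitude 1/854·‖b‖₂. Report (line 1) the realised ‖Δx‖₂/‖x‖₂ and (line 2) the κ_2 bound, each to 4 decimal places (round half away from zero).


from the listed singular values, σ₁ = 23/2, σ_n = 230/5189
κ = σ_max/σ_min = (23/2)/(230/5189) = 259.4500
worst-case relative error ≤ 259.4500 × 1/854 = 0.3038
solve Ax = b  →  x = [61.9850 29.9550 -58.3577]
‖b‖₂ = 6.4031 and ‖x‖₂ = 90.2500
δb = ε·‖b‖·d = [0.0015 0.0072 0.0014]; solving A·Δx = δb gives ‖Δx‖ = 0.1692
relative error = 0.0019
realised/bound (from unrounded values) ≈ 0.0062

0.0019
0.3038


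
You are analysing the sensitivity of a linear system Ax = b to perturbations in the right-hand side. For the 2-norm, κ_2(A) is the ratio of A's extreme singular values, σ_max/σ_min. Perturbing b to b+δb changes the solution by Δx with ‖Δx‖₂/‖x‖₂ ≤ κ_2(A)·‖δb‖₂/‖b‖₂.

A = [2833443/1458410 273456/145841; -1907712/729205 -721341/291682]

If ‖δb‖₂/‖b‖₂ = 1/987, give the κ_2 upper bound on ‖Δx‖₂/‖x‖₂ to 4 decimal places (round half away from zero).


M = AᵀA = [903434381361/85078389124 215093287080/21269597281; 215093287080/21269597281 819445574025/85078389124]. tr(M)=1024304373/50581682, det(M)=4100625/404653456
char-poly roots: 81/4 and 50625/101163364
so κ_2 = √((81/4) / (50625/101163364)) = 201.1600
worst-case relative error ≤ 201.1600 × 1/987 = 0.2038

0.2038


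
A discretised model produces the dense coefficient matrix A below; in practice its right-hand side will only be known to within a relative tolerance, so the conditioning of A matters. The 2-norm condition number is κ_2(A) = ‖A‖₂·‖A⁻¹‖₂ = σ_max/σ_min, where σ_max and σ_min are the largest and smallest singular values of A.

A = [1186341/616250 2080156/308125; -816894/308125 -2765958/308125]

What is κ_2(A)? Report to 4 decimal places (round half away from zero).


form AᵀA = [163066727889/15190562500 139735266762/3797640625; 139735266762/3797640625 479102905684/3797640625] with trace 3327165361/24304900 and determinant 2313441/6076225
char-poly roots: 13689/100 and 676/243049
κ = σ_max/σ_min = (117/10)/(26/493) = 221.8500

221.8500


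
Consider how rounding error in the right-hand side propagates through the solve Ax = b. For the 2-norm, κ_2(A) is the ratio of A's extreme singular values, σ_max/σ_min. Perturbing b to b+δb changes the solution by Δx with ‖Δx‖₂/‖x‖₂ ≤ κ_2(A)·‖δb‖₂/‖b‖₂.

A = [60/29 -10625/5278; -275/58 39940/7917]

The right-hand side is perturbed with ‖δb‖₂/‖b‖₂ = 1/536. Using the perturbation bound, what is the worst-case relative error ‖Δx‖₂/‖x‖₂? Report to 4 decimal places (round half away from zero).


form AᵀA = [90025/3364 -496000/17661; -496000/17661 43768225/1483524] with trace 49625/882 and determinant 625/784
solving λ² − 49625/882·λ + 625/784 = 0 gives λ = 225/4, 25/1764
so κ_2 = √((225/4) / (25/1764)) = 63.0000
worst-case relative error ≤ 63.0000 × 1/536 = 0.1175

0.1175


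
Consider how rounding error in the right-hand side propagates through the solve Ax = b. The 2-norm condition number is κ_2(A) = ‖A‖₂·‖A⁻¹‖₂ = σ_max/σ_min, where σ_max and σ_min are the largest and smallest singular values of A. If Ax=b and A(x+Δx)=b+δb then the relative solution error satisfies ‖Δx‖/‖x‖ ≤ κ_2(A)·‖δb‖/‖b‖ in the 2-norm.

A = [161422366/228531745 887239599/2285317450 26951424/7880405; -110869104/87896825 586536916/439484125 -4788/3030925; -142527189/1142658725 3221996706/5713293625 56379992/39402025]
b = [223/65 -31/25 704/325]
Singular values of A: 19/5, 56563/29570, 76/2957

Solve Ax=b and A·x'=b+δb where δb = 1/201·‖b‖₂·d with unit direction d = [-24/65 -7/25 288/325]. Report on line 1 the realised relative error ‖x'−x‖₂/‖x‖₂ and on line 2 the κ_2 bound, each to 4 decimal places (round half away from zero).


0.0211
0.7356

σ_max = 19/5, σ_min = 76/2957
condition number: (19/5) ÷ (76/2957) = 147.8500
perturbation bound = 147.8500·1/201 = 0.7356
solve Ax = b  →  x = [-26.9596 -26.3978 9.5677]
2-norm of b is 4.2426; of x, 38.9256
with δb = [-0.0078 -0.0059 0.0187], A·Δx = δb → ‖Δx‖ = 0.8213
realised ‖Δx‖/‖x‖ = 0.0211
tightness: 0.0211 against a bound of 0.7356 (unrounded ratio ≈ 0.0287)


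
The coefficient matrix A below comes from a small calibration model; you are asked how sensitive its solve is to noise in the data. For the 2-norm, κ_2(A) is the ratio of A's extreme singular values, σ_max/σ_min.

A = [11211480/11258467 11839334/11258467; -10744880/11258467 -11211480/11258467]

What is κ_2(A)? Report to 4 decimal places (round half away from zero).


334.6750

AᵀA = [9887643200/5197141301 10381830480/5197141301; 10381830480/5197141301 10901107604/5197141301]; tr = 716853476/179211769, det = 25600/179211769
eigenvalues of AᵀA: λ = (tr ± √(tr²−4·det))/2 = 4, 6400/179211769
so κ_2 = √(4 / (6400/179211769)) = 334.6750


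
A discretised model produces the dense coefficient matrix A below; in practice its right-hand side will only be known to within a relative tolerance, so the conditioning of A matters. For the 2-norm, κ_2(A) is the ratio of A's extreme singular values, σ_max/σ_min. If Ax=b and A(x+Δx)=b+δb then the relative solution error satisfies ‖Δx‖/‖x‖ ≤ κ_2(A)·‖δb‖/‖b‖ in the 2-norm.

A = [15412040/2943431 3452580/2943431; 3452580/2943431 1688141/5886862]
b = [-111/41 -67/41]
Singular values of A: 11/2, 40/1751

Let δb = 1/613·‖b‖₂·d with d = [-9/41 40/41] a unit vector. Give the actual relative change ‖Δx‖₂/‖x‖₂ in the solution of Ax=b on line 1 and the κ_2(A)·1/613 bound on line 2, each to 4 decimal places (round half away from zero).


largest singular value 11/2, smallest 40/1751
condition number: (11/2) ÷ (40/1751) = 240.7625
bound on ‖Δx‖/‖x‖: κ·ε = 240.7625·1/613 = 0.3928
solve Ax = b  →  x = [9.0770 -42.8271]
‖b‖ = 3.1623, ‖x‖ = 43.7784
with δb = [-0.0011 0.0050], A·Δx = δb → ‖Δx‖ = 0.2258
realised ‖Δx‖/‖x‖ = 0.0052
realised/bound (from unrounded values) ≈ 0.0131

0.0052
0.3928


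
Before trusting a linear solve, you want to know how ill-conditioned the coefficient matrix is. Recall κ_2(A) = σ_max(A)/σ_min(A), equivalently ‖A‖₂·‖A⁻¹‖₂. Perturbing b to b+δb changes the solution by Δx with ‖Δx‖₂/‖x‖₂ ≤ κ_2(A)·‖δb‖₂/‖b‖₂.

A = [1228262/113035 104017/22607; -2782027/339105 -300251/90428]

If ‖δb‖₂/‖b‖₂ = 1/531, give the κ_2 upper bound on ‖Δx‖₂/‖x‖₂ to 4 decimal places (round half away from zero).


form AᵀA = [852692883781/4599688041 473685586045/6132917388; 473685586045/6132917388 263263243625/8177223184] with trace 94748256409/435473424 and determinant 302934025/108868356
solving λ² − 94748256409/435473424·λ + 302934025/108868356 = 0 gives λ = 3481/16, 348100/27217089
κ = σ_max/σ_min = (59/4)/(590/5217) = 130.4250
bound on ‖Δx‖/‖x‖: κ·ε = 130.4250·1/531 = 0.2456

0.2456


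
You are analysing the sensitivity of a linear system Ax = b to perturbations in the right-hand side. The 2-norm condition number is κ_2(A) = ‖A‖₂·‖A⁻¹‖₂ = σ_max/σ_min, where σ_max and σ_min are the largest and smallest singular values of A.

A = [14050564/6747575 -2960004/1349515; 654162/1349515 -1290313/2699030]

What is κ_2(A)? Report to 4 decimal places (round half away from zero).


M = AᵀA = [123805203316/27084930625 -25996377141/5416986125; -25996377141/5416986125 21839025793/4333588900]. tr(M)=1238045729/128822500, det(M)=3694084/805140625
char-poly roots: 961/100 and 15376/32205625
κ_2(A) = √(λ_max/λ_min) = √((961/100) / (15376/32205625)) = 141.8750

141.8750


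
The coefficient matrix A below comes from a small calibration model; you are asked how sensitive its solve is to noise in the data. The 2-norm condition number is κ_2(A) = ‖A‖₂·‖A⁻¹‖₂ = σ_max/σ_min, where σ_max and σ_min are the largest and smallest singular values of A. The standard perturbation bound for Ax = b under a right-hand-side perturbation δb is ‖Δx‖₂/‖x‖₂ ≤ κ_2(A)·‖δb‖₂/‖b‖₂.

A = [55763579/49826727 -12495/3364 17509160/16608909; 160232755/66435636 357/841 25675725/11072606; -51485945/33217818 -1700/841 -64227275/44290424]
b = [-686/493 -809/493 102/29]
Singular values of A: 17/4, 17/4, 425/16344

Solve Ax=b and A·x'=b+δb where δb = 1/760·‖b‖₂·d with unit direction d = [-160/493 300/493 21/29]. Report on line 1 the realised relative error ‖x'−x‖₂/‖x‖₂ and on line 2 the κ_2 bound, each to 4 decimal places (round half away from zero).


0.0027
0.2151

from the listed singular values, σ₁ = 17/4, σ_n = 425/16344
κ = σ_max/σ_min = (17/4)/(425/16344) = 163.4400
perturbation bound = 163.4400·1/760 = 0.2151
solve Ax = b  →  x = [-53.6486 -0.1460 55.1192]
2-norm of b is 4.1231; of x, 76.9176
re-solving with b+δb shifts x by Δx of norm 0.2086
relative error = 0.0027
tightness: 0.0027 against a bound of 0.2151 (unrounded ratio ≈ 0.0126)


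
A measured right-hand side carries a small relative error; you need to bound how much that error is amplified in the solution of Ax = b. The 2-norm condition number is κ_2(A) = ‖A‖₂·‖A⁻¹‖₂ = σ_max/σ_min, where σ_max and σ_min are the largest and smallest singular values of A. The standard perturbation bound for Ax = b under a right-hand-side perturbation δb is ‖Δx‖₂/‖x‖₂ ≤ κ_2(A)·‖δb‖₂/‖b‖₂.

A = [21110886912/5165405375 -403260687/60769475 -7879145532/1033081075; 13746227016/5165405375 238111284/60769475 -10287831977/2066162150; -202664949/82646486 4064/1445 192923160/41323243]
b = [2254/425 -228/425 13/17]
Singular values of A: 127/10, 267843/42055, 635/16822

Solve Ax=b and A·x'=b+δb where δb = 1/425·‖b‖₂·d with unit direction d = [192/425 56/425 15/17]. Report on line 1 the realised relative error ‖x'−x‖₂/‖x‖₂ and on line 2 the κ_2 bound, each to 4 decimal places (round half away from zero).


largest singular value 127/10, smallest 635/16822
κ = σ_max/σ_min = (127/10)/(635/16822) = 336.4400
bound on ‖Δx‖/‖x‖: κ·ε = 336.4400·1/425 = 0.7916
solve Ax = b  →  x = [70.1854 -0.4253 37.2847]
2-norm of b is 5.3852; of x, 79.4753
δb = ε·‖b‖·d = [0.0057 0.0017 0.0112]; solving A·Δx = δb gives ‖Δx‖ = 0.3357
realised ‖Δx‖/‖x‖ = 0.0042
tightness: 0.0042 against a bound of 0.7916 (unrounded ratio ≈ 0.0053)

0.0042
0.7916
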